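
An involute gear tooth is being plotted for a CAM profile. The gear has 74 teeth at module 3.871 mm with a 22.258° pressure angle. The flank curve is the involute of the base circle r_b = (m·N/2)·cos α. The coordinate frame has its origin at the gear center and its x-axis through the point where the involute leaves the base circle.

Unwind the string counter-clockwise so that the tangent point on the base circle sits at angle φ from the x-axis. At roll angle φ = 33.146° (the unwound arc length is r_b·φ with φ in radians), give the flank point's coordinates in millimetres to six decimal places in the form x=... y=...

pitch radius r_p = m·N/2 = 3.871·74/2 = 143.227000
base radius r_b = r_p·cos α = 143.227000·cos 22.258° = 132.554816
roll angle φ = 33.146° = 0.57850683 rad
x = r_b·(cos φ + φ·sin φ) = 132.554816·(0.83728001 + 0.57850683·0.54677435) = 152.914269
y = r_b·(sin φ − φ·cos φ) = 132.554816·(0.54677435 − 0.57850683·0.83728001) = 8.271704

x=152.914269 y=8.271704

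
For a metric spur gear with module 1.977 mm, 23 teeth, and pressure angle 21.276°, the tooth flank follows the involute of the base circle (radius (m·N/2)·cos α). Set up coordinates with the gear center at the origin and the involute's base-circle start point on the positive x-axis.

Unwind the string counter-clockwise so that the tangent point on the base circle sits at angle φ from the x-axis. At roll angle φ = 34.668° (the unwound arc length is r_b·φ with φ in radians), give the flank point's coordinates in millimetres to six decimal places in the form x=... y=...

x=24.716311 y=1.507858

pitch radius r_p = m·N/2 = 1.977·23/2 = 22.735500
base radius r_b = r_p·cos α = 22.735500·cos 21.276° = 21.185923
roll angle φ = 34.668° = 0.60507075 rad
x = r_b·(cos φ + φ·sin φ) = 21.185923·(0.82246186 + 0.60507075·0.56882026) = 24.716311
y = r_b·(sin φ − φ·cos φ) = 21.185923·(0.56882026 − 0.60507075·0.82246186) = 1.507858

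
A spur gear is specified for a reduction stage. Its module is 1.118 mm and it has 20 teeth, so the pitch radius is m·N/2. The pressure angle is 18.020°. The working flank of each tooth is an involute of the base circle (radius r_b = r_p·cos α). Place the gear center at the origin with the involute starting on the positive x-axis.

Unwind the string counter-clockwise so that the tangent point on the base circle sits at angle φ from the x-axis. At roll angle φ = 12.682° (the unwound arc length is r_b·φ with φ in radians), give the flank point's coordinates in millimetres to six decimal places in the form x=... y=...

x=10.888859 y=0.038242

pitch radius r_p = m·N/2 = 1.118·20/2 = 11.180000
base radius r_b = r_p·cos α = 11.180000·cos 18.020° = 10.631605
roll angle φ = 12.682° = 0.22134266 rad
x = r_b·(cos φ + φ·sin φ) = 10.631605·(0.97560356 + 0.22134266·0.21953972) = 10.888859
y = r_b·(sin φ − φ·cos φ) = 10.631605·(0.21953972 − 0.22134266·0.97560356) = 0.038242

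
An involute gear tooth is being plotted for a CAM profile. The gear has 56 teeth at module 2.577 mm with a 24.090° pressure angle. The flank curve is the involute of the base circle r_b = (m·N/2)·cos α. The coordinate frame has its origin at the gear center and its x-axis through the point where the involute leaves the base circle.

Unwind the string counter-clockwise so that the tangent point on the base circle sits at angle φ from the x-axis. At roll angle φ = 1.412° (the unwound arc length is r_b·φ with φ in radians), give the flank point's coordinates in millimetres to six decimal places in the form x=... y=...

pitch radius r_p = m·N/2 = 2.577·56/2 = 72.156000
base radius r_b = r_p·cos α = 72.156000·cos 24.090° = 65.871604
roll angle φ = 1.412° = 0.02464405 rad
x = r_b·(cos φ + φ·sin φ) = 65.871604·(0.99969635 + 0.02464405·0.02464155) = 65.891604
y = r_b·(sin φ − φ·cos φ) = 65.871604·(0.02464155 − 0.02464405·0.99969635) = 0.000329

x=65.891604 y=0.000329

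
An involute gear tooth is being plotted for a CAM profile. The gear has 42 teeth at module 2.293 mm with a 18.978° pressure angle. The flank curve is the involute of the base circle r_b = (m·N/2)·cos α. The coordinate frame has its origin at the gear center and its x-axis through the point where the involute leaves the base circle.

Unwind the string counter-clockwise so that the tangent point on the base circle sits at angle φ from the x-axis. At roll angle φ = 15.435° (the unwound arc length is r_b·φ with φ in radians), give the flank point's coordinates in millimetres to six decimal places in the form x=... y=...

x=47.158015 y=0.294596

pitch radius r_p = m·N/2 = 2.293·42/2 = 48.153000
base radius r_b = r_p·cos α = 48.153000·cos 18.978° = 45.535572
roll angle φ = 15.435° = 0.26939157 rad
x = r_b·(cos φ + φ·sin φ) = 45.535572·(0.96393301 + 0.26939157·0.26614500) = 47.158015
y = r_b·(sin φ − φ·cos φ) = 45.535572·(0.26614500 − 0.26939157·0.96393301) = 0.294596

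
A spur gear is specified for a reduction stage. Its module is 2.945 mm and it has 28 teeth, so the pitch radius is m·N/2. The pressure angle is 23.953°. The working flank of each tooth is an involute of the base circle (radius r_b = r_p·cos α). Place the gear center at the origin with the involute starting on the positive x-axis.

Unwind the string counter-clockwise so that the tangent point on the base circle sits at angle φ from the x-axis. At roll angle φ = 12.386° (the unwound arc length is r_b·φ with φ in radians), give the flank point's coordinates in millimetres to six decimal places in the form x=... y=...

x=38.549381 y=0.126292

pitch radius r_p = m·N/2 = 2.945·28/2 = 41.230000
base radius r_b = r_p·cos α = 41.230000·cos 23.953° = 37.679223
roll angle φ = 12.386° = 0.21617648 rad
x = r_b·(cos φ + φ·sin φ) = 37.679223·(0.97672472 + 0.21617648·0.21449667) = 38.549381
y = r_b·(sin φ − φ·cos φ) = 37.679223·(0.21449667 − 0.21617648·0.97672472) = 0.126292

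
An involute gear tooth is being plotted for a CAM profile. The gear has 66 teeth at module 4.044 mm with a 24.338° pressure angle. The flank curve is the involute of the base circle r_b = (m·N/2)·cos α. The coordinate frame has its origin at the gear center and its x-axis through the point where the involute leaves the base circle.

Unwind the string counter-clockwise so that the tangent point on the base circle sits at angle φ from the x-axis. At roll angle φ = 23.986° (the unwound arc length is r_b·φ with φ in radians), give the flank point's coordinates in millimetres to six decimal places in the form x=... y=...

x=131.784653 y=2.921860

pitch radius r_p = m·N/2 = 4.044·66/2 = 133.452000
base radius r_b = r_p·cos α = 133.452000·cos 24.338° = 121.592141
roll angle φ = 23.986° = 0.41863467 rad
x = r_b·(cos φ + φ·sin φ) = 121.592141·(0.91364481 + 0.41863467·0.40651341) = 131.784653
y = r_b·(sin φ − φ·cos φ) = 121.592141·(0.40651341 − 0.41863467·0.91364481) = 2.921860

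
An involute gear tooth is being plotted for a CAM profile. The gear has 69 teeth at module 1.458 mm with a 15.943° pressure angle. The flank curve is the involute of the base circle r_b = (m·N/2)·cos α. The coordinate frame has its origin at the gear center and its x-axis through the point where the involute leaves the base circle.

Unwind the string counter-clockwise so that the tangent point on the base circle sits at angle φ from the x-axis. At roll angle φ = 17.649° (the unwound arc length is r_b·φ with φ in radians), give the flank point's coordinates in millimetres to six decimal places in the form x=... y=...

pitch radius r_p = m·N/2 = 1.458·69/2 = 50.301000
base radius r_b = r_p·cos α = 50.301000·cos 15.943° = 48.366194
roll angle φ = 17.649° = 0.30803316 rad
x = r_b·(cos φ + φ·sin φ) = 48.366194·(0.95293173 + 0.30803316·0.30318496) = 50.606649
y = r_b·(sin φ − φ·cos φ) = 48.366194·(0.30318496 − 0.30803316·0.95293173) = 0.466753

x=50.606649 y=0.466753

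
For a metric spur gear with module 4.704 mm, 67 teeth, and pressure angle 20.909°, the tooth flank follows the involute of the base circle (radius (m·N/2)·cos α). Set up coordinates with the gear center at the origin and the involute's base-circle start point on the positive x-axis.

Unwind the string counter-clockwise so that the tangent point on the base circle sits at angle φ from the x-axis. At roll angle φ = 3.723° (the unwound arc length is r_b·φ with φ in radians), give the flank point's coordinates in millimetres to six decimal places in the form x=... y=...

x=147.517287 y=0.013457

pitch radius r_p = m·N/2 = 4.704·67/2 = 157.584000
base radius r_b = r_p·cos α = 157.584000·cos 20.909° = 147.206846
roll angle φ = 3.723° = 0.06497861 rad
x = r_b·(cos φ + φ·sin φ) = 147.206846·(0.99788963 + 0.06497861·0.06493289) = 147.517287
y = r_b·(sin φ − φ·cos φ) = 147.206846·(0.06493289 − 0.06497861·0.99788963) = 0.013457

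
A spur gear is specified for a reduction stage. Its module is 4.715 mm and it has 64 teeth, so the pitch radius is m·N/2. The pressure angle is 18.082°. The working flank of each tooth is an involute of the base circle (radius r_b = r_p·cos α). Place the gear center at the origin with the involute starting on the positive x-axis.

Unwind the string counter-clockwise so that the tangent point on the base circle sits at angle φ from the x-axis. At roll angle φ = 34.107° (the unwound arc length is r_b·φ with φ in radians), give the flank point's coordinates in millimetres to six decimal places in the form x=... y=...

pitch radius r_p = m·N/2 = 4.715·64/2 = 150.880000
base radius r_b = r_p·cos α = 150.880000·cos 18.082° = 143.428533
roll angle φ = 34.107° = 0.59527945 rad
x = r_b·(cos φ + φ·sin φ) = 143.428533·(0.82799183 + 0.59527945·0.56074016) = 166.633681
y = r_b·(sin φ − φ·cos φ) = 143.428533·(0.56074016 − 0.59527945·0.82799183) = 9.732147

x=166.633681 y=9.732147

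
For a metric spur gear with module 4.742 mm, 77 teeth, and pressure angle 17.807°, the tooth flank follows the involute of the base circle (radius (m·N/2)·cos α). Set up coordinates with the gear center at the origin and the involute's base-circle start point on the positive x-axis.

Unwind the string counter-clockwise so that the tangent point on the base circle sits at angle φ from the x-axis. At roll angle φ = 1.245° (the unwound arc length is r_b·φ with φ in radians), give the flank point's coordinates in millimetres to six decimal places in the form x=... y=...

x=173.861618 y=0.000594

pitch radius r_p = m·N/2 = 4.742·77/2 = 182.567000
base radius r_b = r_p·cos α = 182.567000·cos 17.807° = 173.820587
roll angle φ = 1.245° = 0.02172935 rad
x = r_b·(cos φ + φ·sin φ) = 173.820587·(0.99976393 + 0.02172935·0.02172764) = 173.861618
y = r_b·(sin φ − φ·cos φ) = 173.820587·(0.02172764 − 0.02172935·0.99976393) = 0.000594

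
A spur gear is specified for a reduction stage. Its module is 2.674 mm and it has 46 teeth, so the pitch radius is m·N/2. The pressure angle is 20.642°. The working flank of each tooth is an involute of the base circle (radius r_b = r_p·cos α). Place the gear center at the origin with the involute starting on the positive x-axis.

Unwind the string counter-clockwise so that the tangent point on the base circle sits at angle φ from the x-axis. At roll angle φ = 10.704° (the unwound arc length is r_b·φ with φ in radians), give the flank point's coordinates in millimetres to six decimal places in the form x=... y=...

pitch radius r_p = m·N/2 = 2.674·46/2 = 61.502000
base radius r_b = r_p·cos α = 61.502000·cos 20.642° = 57.553656
roll angle φ = 10.704° = 0.18682004 rad
x = r_b·(cos φ + φ·sin φ) = 57.553656·(0.98259983 + 0.18682004·0.18573521) = 58.549270
y = r_b·(sin φ − φ·cos φ) = 57.553656·(0.18573521 − 0.18682004·0.98259983) = 0.124654

x=58.549270 y=0.124654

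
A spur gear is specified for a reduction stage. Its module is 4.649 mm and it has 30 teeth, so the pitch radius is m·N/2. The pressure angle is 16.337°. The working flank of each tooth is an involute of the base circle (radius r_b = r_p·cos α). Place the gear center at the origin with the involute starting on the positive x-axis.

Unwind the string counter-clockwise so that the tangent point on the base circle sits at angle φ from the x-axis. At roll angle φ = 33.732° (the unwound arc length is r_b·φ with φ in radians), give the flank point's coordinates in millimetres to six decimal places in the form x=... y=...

pitch radius r_p = m·N/2 = 4.649·30/2 = 69.735000
base radius r_b = r_p·cos α = 69.735000·cos 16.337° = 66.919369
roll angle φ = 33.732° = 0.58873446 rad
x = r_b·(cos φ + φ·sin φ) = 66.919369·(0.83164411 + 0.58873446·0.55530899) = 77.531017
y = r_b·(sin φ − φ·cos φ) = 66.919369·(0.55530899 − 0.58873446·0.83164411) = 4.396030

x=77.531017 y=4.396030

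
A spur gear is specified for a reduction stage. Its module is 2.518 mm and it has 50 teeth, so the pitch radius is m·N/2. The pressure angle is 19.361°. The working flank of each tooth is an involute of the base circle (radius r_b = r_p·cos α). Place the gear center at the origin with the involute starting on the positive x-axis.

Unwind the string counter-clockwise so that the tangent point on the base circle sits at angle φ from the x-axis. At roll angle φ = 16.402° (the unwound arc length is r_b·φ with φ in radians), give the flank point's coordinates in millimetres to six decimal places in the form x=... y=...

x=61.773961 y=0.460630

pitch radius r_p = m·N/2 = 2.518·50/2 = 62.950000
base radius r_b = r_p·cos α = 62.950000·cos 19.361° = 59.390085
roll angle φ = 16.402° = 0.28626890 rad
x = r_b·(cos φ + φ·sin φ) = 59.390085·(0.95930412 + 0.28626890·0.28237494) = 61.773961
y = r_b·(sin φ − φ·cos φ) = 59.390085·(0.28237494 − 0.28626890·0.95930412) = 0.460630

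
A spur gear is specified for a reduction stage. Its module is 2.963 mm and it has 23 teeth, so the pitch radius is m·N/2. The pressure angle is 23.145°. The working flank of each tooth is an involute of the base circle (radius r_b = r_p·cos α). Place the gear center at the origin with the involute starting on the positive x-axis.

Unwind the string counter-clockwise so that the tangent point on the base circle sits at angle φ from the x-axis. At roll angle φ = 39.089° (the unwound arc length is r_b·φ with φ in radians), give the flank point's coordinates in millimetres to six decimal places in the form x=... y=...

x=37.796759 y=3.164549

pitch radius r_p = m·N/2 = 2.963·23/2 = 34.074500
base radius r_b = r_p·cos α = 34.074500·cos 23.145° = 31.331948
roll angle φ = 39.089° = 0.68223175 rad
x = r_b·(cos φ + φ·sin φ) = 31.331948·(0.77616747 + 0.68223175·0.63052681) = 37.796759
y = r_b·(sin φ − φ·cos φ) = 31.331948·(0.63052681 − 0.68223175·0.77616747) = 3.164549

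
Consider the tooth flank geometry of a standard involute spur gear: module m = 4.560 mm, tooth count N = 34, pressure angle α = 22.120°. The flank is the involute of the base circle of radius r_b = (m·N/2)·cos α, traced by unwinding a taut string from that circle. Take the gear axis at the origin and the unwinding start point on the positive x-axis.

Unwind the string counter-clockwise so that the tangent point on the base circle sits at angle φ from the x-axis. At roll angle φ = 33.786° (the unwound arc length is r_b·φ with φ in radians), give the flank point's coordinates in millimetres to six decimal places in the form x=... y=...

x=83.235328 y=4.739747

pitch radius r_p = m·N/2 = 4.560·34/2 = 77.520000
base radius r_b = r_p·cos α = 77.520000·cos 22.120° = 71.814315
roll angle φ = 33.786° = 0.58967694 rad
x = r_b·(cos φ + φ·sin φ) = 71.814315·(0.83112037 + 0.58967694·0.55609255) = 83.235328
y = r_b·(sin φ − φ·cos φ) = 71.814315·(0.55609255 − 0.58967694·0.83112037) = 4.739747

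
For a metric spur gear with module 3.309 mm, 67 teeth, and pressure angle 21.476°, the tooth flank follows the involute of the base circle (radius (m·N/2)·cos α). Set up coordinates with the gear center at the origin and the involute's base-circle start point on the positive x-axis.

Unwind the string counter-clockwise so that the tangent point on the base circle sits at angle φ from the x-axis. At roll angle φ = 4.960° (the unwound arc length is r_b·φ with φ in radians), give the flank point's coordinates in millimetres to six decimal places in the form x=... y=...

pitch radius r_p = m·N/2 = 3.309·67/2 = 110.851500
base radius r_b = r_p·cos α = 110.851500·cos 21.476° = 103.155192
roll angle φ = 4.960° = 0.08656833 rad
x = r_b·(cos φ + φ·sin φ) = 103.155192·(0.99625530 + 0.08656833·0.08646025) = 103.540994
y = r_b·(sin φ − φ·cos φ) = 103.155192·(0.08646025 − 0.08656833·0.99625530) = 0.022291

x=103.540994 y=0.022291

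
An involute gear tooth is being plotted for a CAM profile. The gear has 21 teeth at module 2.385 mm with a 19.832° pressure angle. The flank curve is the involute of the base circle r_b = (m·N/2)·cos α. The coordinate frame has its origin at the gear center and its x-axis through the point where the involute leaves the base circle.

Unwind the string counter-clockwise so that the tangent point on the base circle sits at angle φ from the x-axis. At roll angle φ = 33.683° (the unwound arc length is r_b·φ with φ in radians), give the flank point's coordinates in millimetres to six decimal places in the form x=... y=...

pitch radius r_p = m·N/2 = 2.385·21/2 = 25.042500
base radius r_b = r_p·cos α = 25.042500·cos 19.832° = 23.557265
roll angle φ = 33.683° = 0.58787925 rad
x = r_b·(cos φ + φ·sin φ) = 23.557265·(0.83211871 + 0.58787925·0.55459756) = 27.282967
y = r_b·(sin φ − φ·cos φ) = 23.557265·(0.55459756 − 0.58787925·0.83211871) = 1.540933

x=27.282967 y=1.540933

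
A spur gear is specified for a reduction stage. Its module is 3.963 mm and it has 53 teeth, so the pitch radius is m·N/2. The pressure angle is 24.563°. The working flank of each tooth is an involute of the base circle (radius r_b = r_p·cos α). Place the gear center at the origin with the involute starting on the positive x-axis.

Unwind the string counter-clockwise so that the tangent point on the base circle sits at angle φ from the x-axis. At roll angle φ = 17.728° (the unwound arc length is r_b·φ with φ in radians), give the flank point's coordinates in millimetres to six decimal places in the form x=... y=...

pitch radius r_p = m·N/2 = 3.963·53/2 = 105.019500
base radius r_b = r_p·cos α = 105.019500·cos 24.563° = 95.515733
roll angle φ = 17.728° = 0.30941197 rad
x = r_b·(cos φ + φ·sin φ) = 95.515733·(0.95251279 + 0.30941197·0.30449858) = 99.979021
y = r_b·(sin φ − φ·cos φ) = 95.515733·(0.30449858 − 0.30941197·0.95251279) = 0.934118

x=99.979021 y=0.934118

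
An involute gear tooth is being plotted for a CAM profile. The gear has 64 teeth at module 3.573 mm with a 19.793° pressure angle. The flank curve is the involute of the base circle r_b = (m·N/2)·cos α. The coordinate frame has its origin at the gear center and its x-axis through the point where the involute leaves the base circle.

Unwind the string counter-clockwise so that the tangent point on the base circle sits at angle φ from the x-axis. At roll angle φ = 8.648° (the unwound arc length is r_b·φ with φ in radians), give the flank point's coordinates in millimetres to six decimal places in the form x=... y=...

x=108.799746 y=0.123028

pitch radius r_p = m·N/2 = 3.573·64/2 = 114.336000
base radius r_b = r_p·cos α = 114.336000·cos 19.793° = 107.581275
roll angle φ = 8.648° = 0.15093607 rad
x = r_b·(cos φ + φ·sin φ) = 107.581275·(0.98863076 + 0.15093607·0.15036363) = 108.799746
y = r_b·(sin φ − φ·cos φ) = 107.581275·(0.15036363 − 0.15093607·0.98863076) = 0.123028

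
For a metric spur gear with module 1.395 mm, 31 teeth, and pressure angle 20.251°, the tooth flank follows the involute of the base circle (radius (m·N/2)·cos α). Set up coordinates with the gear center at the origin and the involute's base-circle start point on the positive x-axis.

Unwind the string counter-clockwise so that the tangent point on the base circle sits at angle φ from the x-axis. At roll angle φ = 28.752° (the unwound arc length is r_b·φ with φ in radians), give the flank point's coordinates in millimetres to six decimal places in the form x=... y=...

pitch radius r_p = m·N/2 = 1.395·31/2 = 21.622500
base radius r_b = r_p·cos α = 21.622500·cos 20.251° = 20.285912
roll angle φ = 28.752° = 0.50181707 rad
x = r_b·(cos φ + φ·sin φ) = 20.285912·(0.87670997 + 0.50181707·0.48101937) = 22.681550
y = r_b·(sin φ − φ·cos φ) = 20.285912·(0.48101937 − 0.50181707·0.87670997) = 0.833170

x=22.681550 y=0.833170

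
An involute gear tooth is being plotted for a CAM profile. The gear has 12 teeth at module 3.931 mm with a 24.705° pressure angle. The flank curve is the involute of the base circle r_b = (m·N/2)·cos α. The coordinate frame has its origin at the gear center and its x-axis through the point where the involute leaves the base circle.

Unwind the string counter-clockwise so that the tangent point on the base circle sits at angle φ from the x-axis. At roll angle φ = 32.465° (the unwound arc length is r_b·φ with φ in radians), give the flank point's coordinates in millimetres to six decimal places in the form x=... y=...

pitch radius r_p = m·N/2 = 3.931·12/2 = 23.586000
base radius r_b = r_p·cos α = 23.586000·cos 24.705° = 21.427214
roll angle φ = 32.465° = 0.56662114 rad
x = r_b·(cos φ + φ·sin φ) = 21.427214·(0.84371951 + 0.56662114·0.53678431) = 24.595717
y = r_b·(sin φ − φ·cos φ) = 21.427214·(0.53678431 − 0.56662114·0.84371951) = 1.258099

x=24.595717 y=1.258099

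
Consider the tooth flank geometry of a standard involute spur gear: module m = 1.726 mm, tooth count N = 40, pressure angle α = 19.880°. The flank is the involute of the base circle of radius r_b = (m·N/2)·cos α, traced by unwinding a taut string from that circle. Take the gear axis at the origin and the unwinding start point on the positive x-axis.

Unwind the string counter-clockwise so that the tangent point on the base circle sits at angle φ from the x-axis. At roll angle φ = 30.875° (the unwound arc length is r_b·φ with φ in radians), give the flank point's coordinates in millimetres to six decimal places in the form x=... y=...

pitch radius r_p = m·N/2 = 1.726·40/2 = 34.520000
base radius r_b = r_p·cos α = 34.520000·cos 19.880° = 32.462846
roll angle φ = 30.875° = 0.53887041 rad
x = r_b·(cos φ + φ·sin φ) = 32.462846·(0.85828890 + 0.53887041·0.51316680) = 36.839464
y = r_b·(sin φ − φ·cos φ) = 32.462846·(0.51316680 − 0.53887041·0.85828890) = 1.644578

x=36.839464 y=1.644578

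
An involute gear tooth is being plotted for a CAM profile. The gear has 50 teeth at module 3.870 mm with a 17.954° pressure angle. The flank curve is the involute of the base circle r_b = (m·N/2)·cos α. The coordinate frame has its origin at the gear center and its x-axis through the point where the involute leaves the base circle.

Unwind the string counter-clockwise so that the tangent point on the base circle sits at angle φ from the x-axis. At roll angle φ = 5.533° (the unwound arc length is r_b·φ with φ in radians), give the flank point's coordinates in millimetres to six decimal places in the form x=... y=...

x=92.466849 y=0.027603

pitch radius r_p = m·N/2 = 3.870·50/2 = 96.750000
base radius r_b = r_p·cos α = 96.750000·cos 17.954° = 92.038691
roll angle φ = 5.533° = 0.09656907 rad
x = r_b·(cos φ + φ·sin φ) = 92.038691·(0.99534083 + 0.09656907·0.09641904) = 92.466849
y = r_b·(sin φ − φ·cos φ) = 92.038691·(0.09641904 − 0.09656907·0.99534083) = 0.027603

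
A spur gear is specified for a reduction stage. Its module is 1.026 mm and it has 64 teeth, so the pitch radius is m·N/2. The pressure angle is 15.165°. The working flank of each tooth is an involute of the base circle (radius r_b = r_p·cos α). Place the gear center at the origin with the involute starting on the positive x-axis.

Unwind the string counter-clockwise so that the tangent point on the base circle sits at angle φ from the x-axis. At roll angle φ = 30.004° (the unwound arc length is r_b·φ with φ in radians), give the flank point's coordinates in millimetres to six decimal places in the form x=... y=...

x=35.740275 y=1.475692

pitch radius r_p = m·N/2 = 1.026·64/2 = 32.832000
base radius r_b = r_p·cos α = 32.832000·cos 15.165° = 31.688674
roll angle φ = 30.004° = 0.52366859 rad
x = r_b·(cos φ + φ·sin φ) = 31.688674·(0.86599050 + 0.52366859·0.50006046) = 35.740275
y = r_b·(sin φ − φ·cos φ) = 31.688674·(0.50006046 − 0.52366859·0.86599050) = 1.475692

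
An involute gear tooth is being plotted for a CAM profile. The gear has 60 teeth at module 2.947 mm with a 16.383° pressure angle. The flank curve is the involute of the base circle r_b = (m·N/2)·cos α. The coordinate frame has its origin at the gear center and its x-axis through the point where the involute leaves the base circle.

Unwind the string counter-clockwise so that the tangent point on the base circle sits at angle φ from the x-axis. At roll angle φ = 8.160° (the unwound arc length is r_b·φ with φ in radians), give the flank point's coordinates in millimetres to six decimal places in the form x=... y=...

pitch radius r_p = m·N/2 = 2.947·60/2 = 88.410000
base radius r_b = r_p·cos α = 88.410000·cos 16.383° = 84.820351
roll angle φ = 8.160° = 0.14241887 rad
x = r_b·(cos φ + φ·sin φ) = 84.820351·(0.98987556 + 0.14241887·0.14193790) = 85.676205
y = r_b·(sin φ − φ·cos φ) = 84.820351·(0.14193790 − 0.14241887·0.98987556) = 0.081508

x=85.676205 y=0.081508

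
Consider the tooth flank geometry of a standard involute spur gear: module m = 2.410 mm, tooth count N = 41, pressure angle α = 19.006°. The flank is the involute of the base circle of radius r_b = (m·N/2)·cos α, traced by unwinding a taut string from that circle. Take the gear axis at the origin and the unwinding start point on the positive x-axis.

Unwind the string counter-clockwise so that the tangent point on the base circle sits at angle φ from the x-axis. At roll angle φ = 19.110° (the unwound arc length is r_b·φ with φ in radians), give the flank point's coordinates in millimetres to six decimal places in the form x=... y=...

pitch radius r_p = m·N/2 = 2.410·41/2 = 49.405000
base radius r_b = r_p·cos α = 49.405000·cos 19.006° = 46.711661
roll angle φ = 19.110° = 0.33353242 rad
x = r_b·(cos φ + φ·sin φ) = 46.711661·(0.94489179 + 0.33353242·0.32738282) = 49.238041
y = r_b·(sin φ − φ·cos φ) = 46.711661·(0.32738282 − 0.33353242·0.94489179) = 0.571320

x=49.238041 y=0.571320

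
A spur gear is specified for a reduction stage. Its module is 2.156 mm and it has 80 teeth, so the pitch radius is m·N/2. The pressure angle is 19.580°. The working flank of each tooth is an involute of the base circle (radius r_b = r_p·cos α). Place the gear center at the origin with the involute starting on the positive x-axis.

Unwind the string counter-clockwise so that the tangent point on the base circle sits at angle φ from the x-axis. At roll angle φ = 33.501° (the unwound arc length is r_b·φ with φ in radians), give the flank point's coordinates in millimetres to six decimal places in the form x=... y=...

x=93.977674 y=5.231226

pitch radius r_p = m·N/2 = 2.156·80/2 = 86.240000
base radius r_b = r_p·cos α = 86.240000·cos 19.580° = 81.253128
roll angle φ = 33.501° = 0.58470275 rad
x = r_b·(cos φ + φ·sin φ) = 81.253128·(0.83387619 + 0.58470275·0.55195154) = 93.977674
y = r_b·(sin φ − φ·cos φ) = 81.253128·(0.55195154 − 0.58470275·0.83387619) = 5.231226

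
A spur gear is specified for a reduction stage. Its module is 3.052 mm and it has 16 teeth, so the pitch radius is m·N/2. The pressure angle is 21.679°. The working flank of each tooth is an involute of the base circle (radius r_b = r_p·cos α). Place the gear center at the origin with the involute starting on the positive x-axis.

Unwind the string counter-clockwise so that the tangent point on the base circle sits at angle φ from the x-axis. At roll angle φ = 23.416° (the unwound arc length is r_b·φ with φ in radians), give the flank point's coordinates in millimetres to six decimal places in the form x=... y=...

pitch radius r_p = m·N/2 = 3.052·16/2 = 24.416000
base radius r_b = r_p·cos α = 24.416000·cos 21.679° = 22.689008
roll angle φ = 23.416° = 0.40868630 rad
x = r_b·(cos φ + φ·sin φ) = 22.689008·(0.91764369 + 0.40868630·0.39740416) = 24.505429
y = r_b·(sin φ − φ·cos φ) = 22.689008·(0.39740416 − 0.40868630·0.91764369) = 0.507684

x=24.505429 y=0.507684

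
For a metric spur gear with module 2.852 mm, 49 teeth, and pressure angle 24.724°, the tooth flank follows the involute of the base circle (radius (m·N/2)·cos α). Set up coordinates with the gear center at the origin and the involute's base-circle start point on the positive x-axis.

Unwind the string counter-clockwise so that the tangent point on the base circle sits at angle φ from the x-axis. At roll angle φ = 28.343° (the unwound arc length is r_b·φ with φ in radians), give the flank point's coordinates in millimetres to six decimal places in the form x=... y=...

pitch radius r_p = m·N/2 = 2.852·49/2 = 69.874000
base radius r_b = r_p·cos α = 69.874000·cos 24.724° = 63.468864
roll angle φ = 28.343° = 0.49467867 rad
x = r_b·(cos φ + φ·sin φ) = 63.468864·(0.88012131 + 0.49467867·0.47474887) = 70.765844
y = r_b·(sin φ − φ·cos φ) = 63.468864·(0.47474887 − 0.49467867·0.88012131) = 2.498873

x=70.765844 y=2.498873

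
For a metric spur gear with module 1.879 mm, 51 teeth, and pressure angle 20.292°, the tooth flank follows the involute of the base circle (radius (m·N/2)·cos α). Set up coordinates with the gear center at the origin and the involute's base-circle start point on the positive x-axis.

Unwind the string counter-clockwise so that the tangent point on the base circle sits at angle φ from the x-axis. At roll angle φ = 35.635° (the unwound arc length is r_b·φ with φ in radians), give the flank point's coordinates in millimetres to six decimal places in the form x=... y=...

x=52.810119 y=3.466480

pitch radius r_p = m·N/2 = 1.879·51/2 = 47.914500
base radius r_b = r_p·cos α = 47.914500·cos 20.292° = 44.940800
roll angle φ = 35.635° = 0.62194808 rad
x = r_b·(cos φ + φ·sin φ) = 44.940800·(0.81274501 + 0.62194808·0.58261956) = 52.810119
y = r_b·(sin φ − φ·cos φ) = 44.940800·(0.58261956 − 0.62194808·0.81274501) = 3.466480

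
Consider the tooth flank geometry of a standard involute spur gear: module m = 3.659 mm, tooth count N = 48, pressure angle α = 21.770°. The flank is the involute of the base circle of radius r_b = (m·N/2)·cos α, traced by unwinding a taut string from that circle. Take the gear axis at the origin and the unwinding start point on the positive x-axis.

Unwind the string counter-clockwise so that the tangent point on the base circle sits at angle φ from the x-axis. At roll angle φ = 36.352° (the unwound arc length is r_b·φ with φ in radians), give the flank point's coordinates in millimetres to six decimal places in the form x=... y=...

x=96.351945 y=6.667325

pitch radius r_p = m·N/2 = 3.659·48/2 = 87.816000
base radius r_b = r_p·cos α = 87.816000·cos 21.770° = 81.552976
roll angle φ = 36.352° = 0.63446209 rad
x = r_b·(cos φ + φ·sin φ) = 81.552976·(0.80539066 + 0.63446209·0.59274437) = 96.351945
y = r_b·(sin φ − φ·cos φ) = 81.552976·(0.59274437 − 0.63446209·0.80539066) = 6.667325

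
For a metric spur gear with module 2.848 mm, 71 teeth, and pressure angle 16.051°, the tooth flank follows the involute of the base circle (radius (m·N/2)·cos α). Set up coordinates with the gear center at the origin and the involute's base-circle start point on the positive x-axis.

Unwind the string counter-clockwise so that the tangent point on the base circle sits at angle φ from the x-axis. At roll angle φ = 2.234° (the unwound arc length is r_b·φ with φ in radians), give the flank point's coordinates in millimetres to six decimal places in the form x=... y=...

x=97.236387 y=0.001920

pitch radius r_p = m·N/2 = 2.848·71/2 = 101.104000
base radius r_b = r_p·cos α = 101.104000·cos 16.051° = 97.162558
roll angle φ = 2.234° = 0.03899066 rad
x = r_b·(cos φ + φ·sin φ) = 97.162558·(0.99923996 + 0.03899066·0.03898078) = 97.236387
y = r_b·(sin φ − φ·cos φ) = 97.162558·(0.03898078 − 0.03899066·0.99923996) = 0.001920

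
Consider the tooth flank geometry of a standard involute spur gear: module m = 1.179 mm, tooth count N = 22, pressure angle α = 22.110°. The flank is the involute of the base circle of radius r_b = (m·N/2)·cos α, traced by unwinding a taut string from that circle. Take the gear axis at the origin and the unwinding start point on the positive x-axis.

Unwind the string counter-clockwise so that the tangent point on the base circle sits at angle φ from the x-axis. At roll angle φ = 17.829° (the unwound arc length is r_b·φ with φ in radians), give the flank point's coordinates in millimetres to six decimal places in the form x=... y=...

pitch radius r_p = m·N/2 = 1.179·22/2 = 12.969000
base radius r_b = r_p·cos α = 12.969000·cos 22.110° = 12.015298
roll angle φ = 17.829° = 0.31117475 rad
x = r_b·(cos φ + φ·sin φ) = 12.015298·(0.95197454 + 0.31117475·0.30617718) = 12.583011
y = r_b·(sin φ − φ·cos φ) = 12.015298·(0.30617718 − 0.31117475·0.95197454) = 0.119513

x=12.583011 y=0.119513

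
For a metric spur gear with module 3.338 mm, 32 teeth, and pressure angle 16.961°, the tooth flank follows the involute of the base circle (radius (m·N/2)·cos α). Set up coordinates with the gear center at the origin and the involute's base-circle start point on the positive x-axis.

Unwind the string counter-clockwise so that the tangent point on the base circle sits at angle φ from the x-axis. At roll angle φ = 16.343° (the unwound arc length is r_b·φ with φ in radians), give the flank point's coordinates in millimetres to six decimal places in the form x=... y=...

pitch radius r_p = m·N/2 = 3.338·32/2 = 53.408000
base radius r_b = r_p·cos α = 53.408000·cos 16.961° = 51.084941
roll angle φ = 16.343° = 0.28523916 rad
x = r_b·(cos φ + φ·sin φ) = 51.084941·(0.95959438 + 0.28523916·0.28138696) = 53.121032
y = r_b·(sin φ − φ·cos φ) = 51.084941·(0.28138696 − 0.28523916·0.95959438) = 0.391978

x=53.121032 y=0.391978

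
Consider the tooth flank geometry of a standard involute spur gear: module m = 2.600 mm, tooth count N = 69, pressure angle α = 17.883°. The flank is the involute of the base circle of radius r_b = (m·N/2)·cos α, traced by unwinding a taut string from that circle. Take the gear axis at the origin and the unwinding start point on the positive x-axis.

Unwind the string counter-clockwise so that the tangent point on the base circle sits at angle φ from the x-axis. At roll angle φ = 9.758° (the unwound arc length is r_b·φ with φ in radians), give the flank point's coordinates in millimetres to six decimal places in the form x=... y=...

pitch radius r_p = m·N/2 = 2.600·69/2 = 89.700000
base radius r_b = r_p·cos α = 89.700000·cos 17.883° = 85.366194
roll angle φ = 9.758° = 0.17030923 rad
x = r_b·(cos φ + φ·sin φ) = 85.366194·(0.98553240 + 0.17030923·0.16948711) = 86.595265
y = r_b·(sin φ − φ·cos φ) = 85.366194·(0.16948711 − 0.17030923·0.98553240) = 0.140158

x=86.595265 y=0.140158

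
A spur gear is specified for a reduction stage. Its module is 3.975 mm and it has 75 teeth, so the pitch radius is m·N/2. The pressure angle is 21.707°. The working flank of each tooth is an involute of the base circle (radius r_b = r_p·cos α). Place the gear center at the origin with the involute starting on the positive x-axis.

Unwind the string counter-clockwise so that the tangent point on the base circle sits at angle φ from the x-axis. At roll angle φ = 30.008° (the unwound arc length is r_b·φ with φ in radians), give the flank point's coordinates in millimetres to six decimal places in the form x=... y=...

pitch radius r_p = m·N/2 = 3.975·75/2 = 149.062500
base radius r_b = r_p·cos α = 149.062500·cos 21.707° = 138.492089
roll angle φ = 30.008° = 0.52373840 rad
x = r_b·(cos φ + φ·sin φ) = 138.492089·(0.86595558 + 0.52373840·0.50012092) = 156.203581
y = r_b·(sin φ − φ·cos φ) = 138.492089·(0.50012092 − 0.52373840·0.86595558) = 6.451893

x=156.203581 y=6.451893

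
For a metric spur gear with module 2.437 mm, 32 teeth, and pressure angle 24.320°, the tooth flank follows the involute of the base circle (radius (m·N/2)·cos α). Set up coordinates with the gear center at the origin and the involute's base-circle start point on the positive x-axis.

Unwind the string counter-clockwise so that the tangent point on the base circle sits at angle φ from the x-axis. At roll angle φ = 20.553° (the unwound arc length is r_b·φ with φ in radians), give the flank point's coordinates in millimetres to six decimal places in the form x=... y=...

x=37.744902 y=0.539704

pitch radius r_p = m·N/2 = 2.437·32/2 = 38.992000
base radius r_b = r_p·cos α = 38.992000·cos 24.320° = 35.531833
roll angle φ = 20.553° = 0.35871752 rad
x = r_b·(cos φ + φ·sin φ) = 35.531833·(0.93634784 + 0.35871752·0.35107368) = 37.744902
y = r_b·(sin φ − φ·cos φ) = 35.531833·(0.35107368 − 0.35871752·0.93634784) = 0.539704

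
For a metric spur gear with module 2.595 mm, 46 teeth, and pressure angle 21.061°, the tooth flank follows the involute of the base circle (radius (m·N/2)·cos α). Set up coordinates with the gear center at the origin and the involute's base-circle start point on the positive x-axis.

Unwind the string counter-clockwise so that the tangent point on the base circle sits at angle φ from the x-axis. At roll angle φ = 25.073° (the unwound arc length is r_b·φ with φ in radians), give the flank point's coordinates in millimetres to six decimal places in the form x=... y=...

x=60.778389 y=1.526263

pitch radius r_p = m·N/2 = 2.595·46/2 = 59.685000
base radius r_b = r_p·cos α = 59.685000·cos 21.061° = 55.697944
roll angle φ = 25.073° = 0.43760640 rad
x = r_b·(cos φ + φ·sin φ) = 55.697944·(0.90576860 + 0.43760640·0.42377264) = 60.778389
y = r_b·(sin φ − φ·cos φ) = 55.697944·(0.42377264 − 0.43760640·0.90576860) = 1.526263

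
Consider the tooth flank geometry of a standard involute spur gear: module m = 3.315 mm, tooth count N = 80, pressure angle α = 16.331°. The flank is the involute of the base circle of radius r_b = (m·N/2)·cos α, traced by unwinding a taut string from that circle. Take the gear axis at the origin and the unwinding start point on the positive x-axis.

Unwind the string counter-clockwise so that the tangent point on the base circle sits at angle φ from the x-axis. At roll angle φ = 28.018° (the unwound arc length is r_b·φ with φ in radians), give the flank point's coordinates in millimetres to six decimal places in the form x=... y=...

pitch radius r_p = m·N/2 = 3.315·80/2 = 132.600000
base radius r_b = r_p·cos α = 132.600000·cos 16.331° = 127.250027
roll angle φ = 28.018° = 0.48900635 rad
x = r_b·(cos φ + φ·sin φ) = 127.250027·(0.88280006 + 0.48900635·0.46974893) = 141.566962
y = r_b·(sin φ − φ·cos φ) = 127.250027·(0.46974893 − 0.48900635·0.88280006) = 4.842384

x=141.566962 y=4.842384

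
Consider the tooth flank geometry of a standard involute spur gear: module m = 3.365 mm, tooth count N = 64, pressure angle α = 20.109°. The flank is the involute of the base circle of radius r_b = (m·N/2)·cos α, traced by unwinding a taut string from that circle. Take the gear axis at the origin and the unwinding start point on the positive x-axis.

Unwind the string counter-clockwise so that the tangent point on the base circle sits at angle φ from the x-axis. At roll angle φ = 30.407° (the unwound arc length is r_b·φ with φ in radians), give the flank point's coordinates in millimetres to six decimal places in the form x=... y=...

x=114.368203 y=4.897444

pitch radius r_p = m·N/2 = 3.365·64/2 = 107.680000
base radius r_b = r_p·cos α = 107.680000·cos 20.109° = 101.115855
roll angle φ = 30.407° = 0.53070227 rad
x = r_b·(cos φ + φ·sin φ) = 101.115855·(0.86245184 + 0.53070227·0.50613914) = 114.368203
y = r_b·(sin φ − φ·cos φ) = 101.115855·(0.50613914 − 0.53070227·0.86245184) = 4.897444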